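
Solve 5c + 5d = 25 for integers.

Step 1: Check solvability.
gcd(5, 5) = 5
Since 5 divides 25, solutions exist.

Step 2: Apply extended Euclidean algorithm to find gcd.
We find integers such that 5*x0 + 5*y0 = 5

Step 3: Scale the particular solution.
Multiply by 25/5 = 5:
c = 0, d = 5

Step 4: Verify.
5*(0) + 5*(5) = 25 = 25 ✓

c = 0, d = 5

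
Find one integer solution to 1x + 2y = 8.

Step 1: Check solvability.
gcd(1, 2) = 1
Since 1 divides 8, solutions exist.

Step 2: Apply extended Euclidean algorithm to find gcd.
We find integers such that 1*x0 + 2*y0 = 1

Step 3: Scale the particular solution.
Multiply by 8/1 = 8:
x = 8, y = 0

Step 4: Verify.
1*(8) + 2*(0) = 8 = 8 ✓

x = 8, y = 0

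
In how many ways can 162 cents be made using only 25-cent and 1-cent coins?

We need non-negative integers (x, y) with 25x + 1y = 162.
For each x from 0 to 6, check if (162 - 25x) is a non-negative multiple of 1.
Solutions (x, y): (0,162), (1,137), (2,112), (3,87), ...
Count: 7

7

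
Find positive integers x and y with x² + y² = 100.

We need to find integers x, y > 0 such that x² + y² = 100.
Trying x = 6: y² = 100 - 6² = 100 - 36 = 64
y = 8
Check: 6² + 8² = 36 + 64 = 100 ✓

100 = 6² + 8²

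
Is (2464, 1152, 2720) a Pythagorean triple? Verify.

Compute a² + b² = 2464² + 1152² = 6071296 + 1327104 = 7398400
Compute c² = 2720² = 7398400
Since 7398400 = 7398400, confirmed.

Yes, it is a Pythagorean triple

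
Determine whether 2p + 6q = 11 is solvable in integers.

Step 1: Compute gcd(2, 6).
gcd(2, 6) = 2

Step 2: Check divisibility.
Does 2 divide 11? 11 = 2 x 5 + 1, so no.

By the theorem on linear Diophantine equations, 2p + 6q = 11 has integer solutions if and only if gcd(2, 6) divides 11. Since 2 does not divide 11, no solutions exist.

No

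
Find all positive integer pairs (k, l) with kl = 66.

The positive divisors of 66 are: 1, 2, 3, 6, 11, 22, 33, 66.
Each divisor d gives the pair (d, 66/d):
(1, 66), (2, 33), (3, 22), (6, 11), (11, 6), (22, 3), (33, 2), (66, 1)

(1, 66), (2, 33), (3, 22), (6, 11), (11, 6), (22, 3), (33, 2), (66, 1)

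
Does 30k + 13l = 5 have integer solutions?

Step 1: Compute gcd(30, 13).
gcd(30, 13) = 1

Step 2: Check divisibility.
Does 1 divide 5? 5 = 1 x 5, so yes.

By the theorem on linear Diophantine equations, 30k + 13l = 5 has integer solutions if and only if gcd(30, 13) divides 5. Since 1 | 5, solutions exist.

Yes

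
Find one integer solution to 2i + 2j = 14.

Step 1: Check solvability.
gcd(2, 2) = 2
Since 2 divides 14, solutions exist.

Step 2: Apply extended Euclidean algorithm to find gcd.
We find integers such that 2*x0 + 2*y0 = 2

Step 3: Scale the particular solution.
Multiply by 14/2 = 7:
i = 0, j = 7

Step 4: Verify.
2*(0) + 2*(7) = 14 = 14 ✓

i = 0, j = 7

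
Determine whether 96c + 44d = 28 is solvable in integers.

Step 1: Compute gcd(96, 44).
gcd(96, 44) = 4

Step 2: Check divisibility.
Does 4 divide 28? 28 = 4 x 7, so yes.

By the theorem on linear Diophantine equations, 96c + 44d = 28 has integer solutions if and only if gcd(96, 44) divides 28. Since 4 | 28, solutions exist.

Yes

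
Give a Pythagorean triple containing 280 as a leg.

We need the other leg and hypotenuse such that 280² + x² = c².
Take x = 759, c = 809: 280² + 759² = 78400 + 576081 = 654481 = 809² ✓
Triple: (759, 280, 809)

(759, 280, 809)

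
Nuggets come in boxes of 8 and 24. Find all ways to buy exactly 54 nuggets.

We need non-negative integers (x, y) with 8x + 24y = 54.
For each x in 0..6, check if 54 - 8x is a non-negative multiple of 24.
No x yields an integer y ≥ 0.

No solution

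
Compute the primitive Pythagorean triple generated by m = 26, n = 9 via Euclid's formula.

a = m² - n² = 26² - 9² = 676 - 81 = 595
b = 2mn = 2·26·9 = 468
c = m² + n² = 676 + 81 = 757
Verify: 595² + 468² = 354025 + 219024 = 573049 = 757² ✓

(595, 468, 757)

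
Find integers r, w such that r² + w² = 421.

We need to find integers r, w > 0 such that r² + w² = 421.
Trying r = 14: w² = 421 - 14² = 421 - 196 = 225
w = 15
Check: 14² + 15² = 196 + 225 = 421 ✓

421 = 14² + 15²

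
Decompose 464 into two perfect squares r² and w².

We need to find integers r, w > 0 such that r² + w² = 464.
Trying r = 8: w² = 464 - 8² = 464 - 64 = 400
w = 20
Check: 8² + 20² = 64 + 400 = 464 ✓

464 = 8² + 20²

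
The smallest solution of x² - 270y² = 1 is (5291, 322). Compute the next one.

Solutions to x² - Dy² = 1 are generated by powers of (x₀ + y₀√D).
The next solution satisfies x₁ + y₁√270 = (x₀ + y₀√270)², giving:
x₁ = x₀² + 270y₀² = 5291² + 270·322² = 27994681 + 27994680 = 55989361
y₁ = 2x₀y₀ = 2·5291·322 = 3407404

Verify: 55989361² - 270·3407404² = 3134808545188321 - 3134808545188320 = 1 ✓

x = 55989361, y = 3407404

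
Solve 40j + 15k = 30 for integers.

Step 1: Check solvability.
gcd(40, 15) = 5
Since 5 divides 30, solutions exist.

Step 2: Apply extended Euclidean algorithm to find gcd.
We find integers such that 40*x0 + 15*y0 = 5

Step 3: Scale the particular solution.
Multiply by 30/5 = 6:
j = -6, k = 18

Step 4: Verify.
40*(-6) + 15*(18) = 30 = 30 ✓

j = -6, k = 18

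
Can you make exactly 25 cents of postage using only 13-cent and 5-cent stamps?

We need non-negative x, y with 13x + 5y = 25.
gcd(13, 5) = 1 divides 25, so integer solutions exist.
Search for a non-negative one: x = 0 gives 5y = 25 - 0 = 25, so y = 5.
Check: 13·0 + 5·5 = 25 ✓

Yes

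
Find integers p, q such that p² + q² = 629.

We need to find integers p, q > 0 such that p² + q² = 629.
Trying p = 2: q² = 629 - 2² = 629 - 4 = 625
q = 25
Check: 2² + 25² = 4 + 625 = 629 ✓

629 = 2² + 25²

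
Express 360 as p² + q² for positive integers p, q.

We need to find integers p, q > 0 such that p² + q² = 360.
Trying p = 6: q² = 360 - 6² = 360 - 36 = 324
q = 18
Check: 6² + 18² = 36 + 324 = 360 ✓

360 = 6² + 18²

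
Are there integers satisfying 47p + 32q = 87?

Step 1: Compute gcd(47, 32).
gcd(47, 32) = 1

Step 2: Check divisibility.
Does 1 divide 87? 87 = 1 x 87, so yes.

By the theorem on linear Diophantine equations, 47p + 32q = 87 has integer solutions if and only if gcd(47, 32) divides 87. Since 1 | 87, solutions exist.

Yes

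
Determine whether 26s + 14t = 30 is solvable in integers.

Step 1: Compute gcd(26, 14).
gcd(26, 14) = 2

Step 2: Check divisibility.
Does 2 divide 30? 30 = 2 x 15, so yes.

By the theorem on linear Diophantine equations, 26s + 14t = 30 has integer solutions if and only if gcd(26, 14) divides 30. Since 2 | 30, solutions exist.

Yes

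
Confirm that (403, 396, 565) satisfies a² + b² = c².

Compute a² + b² = 403² + 396² = 162409 + 156816 = 319225
Compute c² = 565² = 319225
Since 319225 = 319225, confirmed.

Yes, it is a Pythagorean triple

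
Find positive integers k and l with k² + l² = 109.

We need to find integers k, l > 0 such that k² + l² = 109.
Trying k = 3: l² = 109 - 3² = 109 - 9 = 100
l = 10
Check: 3² + 10² = 9 + 100 = 109 ✓

109 = 3² + 10²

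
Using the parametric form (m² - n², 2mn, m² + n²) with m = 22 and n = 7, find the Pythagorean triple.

a = m² - n² = 22² - 7² = 484 - 49 = 435
b = 2mn = 2·22·7 = 308
c = m² + n² = 484 + 49 = 533
Verify: 435² + 308² = 189225 + 94864 = 284089 = 533² ✓

(435, 308, 533)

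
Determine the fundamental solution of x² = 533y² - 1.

We need x² = 533y² - 1. Try successive y:
y = 1: x² = 533·1² - 1 = 532, not a perfect square
y = 2: x² = 533·2² - 1 = 2131, not a perfect square
y = 3: x² = 533·3² - 1 = 4796, not a perfect square
...
y = 265: x² = 533·265² - 1 = 37429924 = 6118² ✓
Check: 6118² - 533·265² = 37429924 - 37429925 = -1 ✓

x = 6118, y = 265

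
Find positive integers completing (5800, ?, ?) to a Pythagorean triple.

We need the other leg and hypotenuse such that 5800² + x² = c².
Take x = 864, c = 5864: 5800² + 864² = 33640000 + 746496 = 34386496 = 5864² ✓
Triple: (5800, 864, 5864)

(5800, 864, 5864)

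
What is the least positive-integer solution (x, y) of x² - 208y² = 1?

We seek the smallest positive integers (x, y) with x² - 208y² = 1, i.e., x² = 208y² + 1.
Try successive y values:
y = 1: x² = 208·1² + 1 = 209, not a perfect square
y = 2: x² = 208·2² + 1 = 833, not a perfect square
y = 3: x² = 208·3² + 1 = 1873, not a perfect square
... continuing the search (or via continued fractions) ...
y = 45: x² = 208·45² + 1 = 421201, x = 649 ✓

Verify: 649² - 208·45² = 421201 - 421200 = 1 ✓

x = 649, y = 45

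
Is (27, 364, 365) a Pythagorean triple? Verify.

Compute a² + b² = 27² + 364² = 729 + 132496 = 133225
Compute c² = 365² = 133225
Since 133225 = 133225, confirmed.

Yes, it is a Pythagorean triple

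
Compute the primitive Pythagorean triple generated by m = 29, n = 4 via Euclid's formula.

a = m² - n² = 841 - 16 = 825
b = 2mn = 2·29·4 = 232
c = m² + n² = 841 + 16 = 857
Verify: 825² + 232² = 680625 + 53824 = 734449 = 857² ✓

(825, 232, 857)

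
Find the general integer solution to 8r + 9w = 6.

Step 1: Compute gcd(8, 9) = 1.
Since 1 divides 6, solutions exist.

Step 2: Find a particular solution using extended Euclidean algorithm.
We get r₀ = -6, w₀ = 6.
Check: 8*-6 + 9*6 = 6 = 6 ✓

Step 3: Write the general solution.
r = -6 + (9/1)t = -6 + 9t
w = 6 - (8/1)t = 6 - 8t
for any integer t.

r = -6 + 9t, w = 6 - 8t for integer t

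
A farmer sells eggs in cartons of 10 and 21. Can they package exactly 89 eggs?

We need non-negative a, b with 10a + 21b = 89.
gcd(10, 21) = 1 divides 89, but no a in [0, 8] gives non-negative b.

No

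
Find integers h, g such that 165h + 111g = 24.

Step 1: Check solvability.
gcd(165, 111) = 3
Since 3 divides 24, solutions exist.

Step 2: Apply extended Euclidean algorithm to find gcd.
We find integers such that 165*x0 + 111*y0 = 3

Step 3: Scale the particular solution.
Multiply by 24/3 = 8:
h = -16, g = 24

Step 4: Verify.
165*(-16) + 111*(24) = 24 = 24 ✓

h = -16, g = 24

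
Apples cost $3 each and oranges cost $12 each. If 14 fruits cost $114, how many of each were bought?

Let a = apples, o = oranges.
a + o = 14
3a + 12o = 114
Substitute o = 14 - a:
3a + 12(14 - a) = 114
(3 - 12)a = 114 - 168
-9a = -54
a = 6, o = 14 - 6 = 8

Apples: 6, Oranges: 8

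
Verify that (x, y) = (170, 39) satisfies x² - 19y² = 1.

Compute x² = 170² = 28900
Compute 19y² = 19·39² = 19·1521 = 28899
x² - 19y² = 28900 - 28899 = 1
Since this equals 1, (170, 39) is a solution.

Yes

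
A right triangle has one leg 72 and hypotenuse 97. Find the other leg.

a² = c² - b² = 9409 - 5184 = 4225
a = 65

65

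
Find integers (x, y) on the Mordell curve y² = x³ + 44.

Try small integer x values and check whether x³ + 44 is a perfect square.
x = -2: x³ + 44 = -2³ + 44 = -8 + 44 = 36
Is 36 a perfect square? 6² = 36 ✓
So (x, y) = (-2, 6) is a solution.

x = -2, y = 6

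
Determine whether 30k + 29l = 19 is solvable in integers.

Step 1: Compute gcd(30, 29).
gcd(30, 29) = 1

Step 2: Check divisibility.
Does 1 divide 19? 19 = 1 x 19, so yes.

By the theorem on linear Diophantine equations, 30k + 29l = 19 has integer solutions if and only if gcd(30, 29) divides 19. Since 1 | 19, solutions exist.

Yes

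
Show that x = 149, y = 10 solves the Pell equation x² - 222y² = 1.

Compute x² = 149² = 22201
Compute 222y² = 222·10² = 222·100 = 22200
x² - 222y² = 22201 - 22200 = 1
Since this equals 1, (149, 10) is a solution.

Yes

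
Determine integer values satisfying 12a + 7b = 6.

Step 1: Check solvability.
gcd(12, 7) = 1
Since 1 divides 6, solutions exist.

Step 2: Apply extended Euclidean algorithm to find gcd.
We find integers such that 12*x0 + 7*y0 = 1

Step 3: Scale the particular solution.
Multiply by 6/1 = 6:
a = 18, b = -30

Step 4: Verify.
12*(18) + 7*(-30) = 6 = 6 ✓

a = 18, b = -30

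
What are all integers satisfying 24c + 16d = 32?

Step 1: Compute gcd(24, 16) = 8.
Since 8 divides 32, solutions exist.

Step 2: Find a particular solution using extended Euclidean algorithm.
We get c₀ = 4, d₀ = -4.
Check: 24*4 + 16*-4 = 32 = 32 ✓

Step 3: Write the general solution.
c = 4 + (16/8)t = 4 + 2t
d = -4 - (24/8)t = -4 - 3t
for any integer t.

c = 4 + 2t, d = -4 - 3t for integer t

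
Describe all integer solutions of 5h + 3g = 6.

Step 1: Compute gcd(5, 3) = 1.
Since 1 divides 6, solutions exist.

Step 2: Find a particular solution using extended Euclidean algorithm.
We get h₀ = -6, g₀ = 12.
Check: 5*-6 + 3*12 = 6 = 6 ✓

Step 3: Write the general solution.
h = -6 + (3/1)t = -6 + 3t
g = 12 - (5/1)t = 12 - 5t
for any integer t.

h = -6 + 3t, g = 12 - 5t for integer t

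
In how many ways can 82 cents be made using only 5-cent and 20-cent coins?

We need non-negative integers (x, y) with 5x + 20y = 82.
For each x from 0 to 16, check if (82 - 5x) is a non-negative multiple of 20.
Solutions (x, y): none
Count: 0

0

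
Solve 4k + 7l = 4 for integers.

Step 1: Check solvability.
gcd(4, 7) = 1
Since 1 divides 4, solutions exist.

Step 2: Apply extended Euclidean algorithm to find gcd.
We find integers such that 4*x0 + 7*y0 = 1

Step 3: Scale the particular solution.
Multiply by 4/1 = 4:
k = 8, l = -4

Step 4: Verify.
4*(8) + 7*(-4) = 4 = 4 ✓

k = 8, l = -4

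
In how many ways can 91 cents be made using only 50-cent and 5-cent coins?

We need non-negative integers (x, y) with 50x + 5y = 91.
For each x from 0 to 1, check if (91 - 50x) is a non-negative multiple of 5.
Solutions (x, y): none
Count: 0

0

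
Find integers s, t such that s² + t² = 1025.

We need to find integers s, t > 0 such that s² + t² = 1025.
Trying s = 1: t² = 1025 - 1² = 1025 - 1 = 1024
t = 32
Check: 1² + 32² = 1 + 1024 = 1025 ✓

1025 = 1² + 32²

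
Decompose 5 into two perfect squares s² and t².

We need to find integers s, t > 0 such that s² + t² = 5.
Trying s = 1: t² = 5 - 1² = 5 - 1 = 4
t = 2
Check: 1² + 2² = 1 + 4 = 5 ✓

5 = 1² + 2²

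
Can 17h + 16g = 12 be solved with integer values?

Step 1: Compute gcd(17, 16).
gcd(17, 16) = 1

Step 2: Check divisibility.
Does 1 divide 12? 12 = 1 x 12, so yes.

By the theorem on linear Diophantine equations, 17h + 16g = 12 has integer solutions if and only if gcd(17, 16) divides 12. Since 1 | 12, solutions exist.

Yes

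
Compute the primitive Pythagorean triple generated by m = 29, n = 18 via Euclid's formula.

a = m² - n² = 29² - 18² = 841 - 324 = 517
b = 2mn = 2·29·18 = 1044
c = m² + n² = 841 + 324 = 1165
Verify: 517² + 1044² = 267289 + 1089936 = 1357225 = 1165² ✓

(517, 1044, 1165)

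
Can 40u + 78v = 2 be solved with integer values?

Step 1: Compute gcd(40, 78).
gcd(40, 78) = 2

Step 2: Check divisibility.
Does 2 divide 2? 2 = 2 x 1, so yes.

By the theorem on linear Diophantine equations, 40u + 78v = 2 has integer solutions if and only if gcd(40, 78) divides 2. Since 2 | 2, solutions exist.

Yes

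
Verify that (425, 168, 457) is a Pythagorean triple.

Compute a² + b²:
425² + 168² = 180625 + 28224 = 208849
Compute c²:
457² = 208849
Since 208849 = 208849, it is a Pythagorean triple.

Yes, it is a Pythagorean triple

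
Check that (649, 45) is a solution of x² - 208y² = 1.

Compute x² = 649² = 421201
Compute 208y² = 208·45² = 208·2025 = 421200
x² - 208y² = 421201 - 421200 = 1
Since this equals 1, (649, 45) is a solution.

Yes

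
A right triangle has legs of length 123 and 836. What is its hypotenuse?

c² = a² + b² = 123² + 836² = 15129 + 698896 = 714025
c = 845

845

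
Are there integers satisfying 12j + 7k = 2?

Step 1: Compute gcd(12, 7).
gcd(12, 7) = 1

Step 2: Check divisibility.
Does 1 divide 2? 2 = 1 x 2, so yes.

By the theorem on linear Diophantine equations, 12j + 7k = 2 has integer solutions if and only if gcd(12, 7) divides 2. Since 1 | 2, solutions exist.

Yes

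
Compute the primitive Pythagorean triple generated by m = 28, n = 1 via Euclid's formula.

a = m² - n² = 28² - 1² = 784 - 1 = 783
b = 2mn = 2·28·1 = 56
c = m² + n² = 784 + 1 = 785
Verify: 783² + 56² = 613089 + 3136 = 616225 = 785² ✓

(783, 56, 785)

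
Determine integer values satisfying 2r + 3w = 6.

Step 1: Check solvability.
gcd(2, 3) = 1
Since 1 divides 6, solutions exist.

Step 2: Apply extended Euclidean algorithm to find gcd.
We find integers such that 2*x0 + 3*y0 = 1

Step 3: Scale the particular solution.
Multiply by 6/1 = 6:
r = -6, w = 6

Step 4: Verify.
2*(-6) + 3*(6) = 6 = 6 ✓

r = -6, w = 6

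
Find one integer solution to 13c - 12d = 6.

Step 1: Check solvability.
gcd(13, 12) = 1
Since 1 divides 6, solutions exist.

Step 2: Apply extended Euclidean algorithm to find gcd.
We find integers such that 13*x0 + 12*y0 = 1

Step 3: Scale the particular solution.
Multiply by 6/1 = 6:
c = 6, d = 6

Step 4: Verify.
13*(6) - 12*(6) = 6 = 6 ✓

c = 6, d = 6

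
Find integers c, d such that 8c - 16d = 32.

Step 1: Check solvability.
gcd(8, 16) = 8
Since 8 divides 32, solutions exist.

Step 2: Apply extended Euclidean algorithm to find gcd.
We find integers such that 8*x0 + 16*y0 = 8

Step 3: Scale the particular solution.
Multiply by 32/8 = 4:
c = 4, d = 0

Step 4: Verify.
8*(4) - 16*(0) = 32 = 32 ✓

c = 4, d = 0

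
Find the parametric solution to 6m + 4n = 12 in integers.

Step 1: Compute gcd(6, 4) = 2.
Since 2 divides 12, solutions exist.

Step 2: Find a particular solution using extended Euclidean algorithm.
We get m₀ = 6, n₀ = -6.
Check: 6*6 + 4*-6 = 12 = 12 ✓

Step 3: Write the general solution.
m = 6 + (4/2)t = 6 + 2t
n = -6 - (6/2)t = -6 - 3t
for any integer t.

m = 6 + 2t, n = -6 - 3t for integer t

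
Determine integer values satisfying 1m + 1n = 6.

Step 1: Check solvability.
gcd(1, 1) = 1
Since 1 divides 6, solutions exist.

Step 2: Apply extended Euclidean algorithm to find gcd.
We find integers such that 1*x0 + 1*y0 = 1

Step 3: Scale the particular solution.
Multiply by 6/1 = 6:
m = 0, n = 6

Step 4: Verify.
1*(0) + 1*(6) = 6 = 6 ✓

m = 0, n = 6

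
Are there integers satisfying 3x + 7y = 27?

Step 1: Compute gcd(3, 7).
gcd(3, 7) = 1

Step 2: Check divisibility.
Does 1 divide 27? 27 = 1 x 27, so yes.

By the theorem on linear Diophantine equations, 3x + 7y = 27 has integer solutions if and only if gcd(3, 7) divides 27. Since 1 | 27, solutions exist.

Yes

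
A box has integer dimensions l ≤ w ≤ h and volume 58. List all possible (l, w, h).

Iterate l from 1 to ⌊58^(1/3)⌋. For each l dividing 58, iterate w ≥ l with w dividing 58/l, and set h = 58/(l·w).
Triples found (2): (1×1×58), (1×2×29)

(1×1×58), (1×2×29)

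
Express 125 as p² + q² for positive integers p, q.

We need to find integers p, q > 0 such that p² + q² = 125.
Trying p = 2: q² = 125 - 2² = 125 - 4 = 121
q = 11
Check: 2² + 11² = 4 + 121 = 125 ✓

125 = 2² + 11²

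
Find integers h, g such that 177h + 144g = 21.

Step 1: Check solvability.
gcd(177, 144) = 3
Since 3 divides 21, solutions exist.

Step 2: Apply extended Euclidean algorithm to find gcd.
We find integers such that 177*x0 + 144*y0 = 3

Step 3: Scale the particular solution.
Multiply by 21/3 = 7:
h = -91, g = 112

Step 4: Verify.
177*(-91) + 144*(112) = 21 = 21 ✓

h = -91, g = 112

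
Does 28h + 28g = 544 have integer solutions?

Step 1: Compute gcd(28, 28).
gcd(28, 28) = 28

Step 2: Check divisibility.
Does 28 divide 544? 544 = 28 x 19 + 12, so no.

By the theorem on linear Diophantine equations, 28h + 28g = 544 has integer solutions if and only if gcd(28, 28) divides 544. Since 28 does not divide 544, no solutions exist.

No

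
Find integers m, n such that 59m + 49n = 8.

Step 1: Check solvability.
gcd(59, 49) = 1
Since 1 divides 8, solutions exist.

Step 2: Apply extended Euclidean algorithm to find gcd.
We find integers such that 59*x0 + 49*y0 = 1

Step 3: Scale the particular solution.
Multiply by 8/1 = 8:
m = 40, n = -48

Step 4: Verify.
59*(40) + 49*(-48) = 8 = 8 ✓

m = 40, n = -48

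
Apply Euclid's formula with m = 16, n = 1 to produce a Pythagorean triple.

a = m² - n² = 16² - 1² = 256 - 1 = 255
b = 2mn = 2·16·1 = 32
c = m² + n² = 256 + 1 = 257
Verify: 255² + 32² = 65025 + 1024 = 66049 = 257² ✓

(255, 32, 257)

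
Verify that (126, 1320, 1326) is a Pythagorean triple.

Compute a² + b² = 126² + 1320² = 15876 + 1742400 = 1758276
Compute c² = 1326² = 1758276
Since 1758276 = 1758276, confirmed.

Yes, it is a Pythagorean triple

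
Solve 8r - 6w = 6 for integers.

Step 1: Check solvability.
gcd(8, 6) = 2
Since 2 divides 6, solutions exist.

Step 2: Apply extended Euclidean algorithm to find gcd.
We find integers such that 8*x0 + 6*y0 = 2

Step 3: Scale the particular solution.
Multiply by 6/2 = 3:
r = 3, w = 3

Step 4: Verify.
8*(3) - 6*(3) = 6 = 6 ✓

r = 3, w = 3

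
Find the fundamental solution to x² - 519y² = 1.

We seek the smallest positive integers (x, y) with x² - 519y² = 1, i.e., x² = 519y² + 1.
Try successive y values:
y = 1: x² = 519·1² + 1 = 520, not a perfect square
y = 2: x² = 519·2² + 1 = 2077, not a perfect square
y = 3: x² = 519·3² + 1 = 4672, not a perfect square
... continuing the search (or via continued fractions) ...
y = 651925: x² = 519·651925² + 1 = 220578220719376, x = 14851876 ✓

Verify: 14851876² - 519·651925² = 220578220719376 - 220578220719375 = 1 ✓

x = 14851876, y = 651925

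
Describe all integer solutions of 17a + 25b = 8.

Step 1: Compute gcd(17, 25) = 1.
Since 1 divides 8, solutions exist.

Step 2: Find a particular solution using extended Euclidean algorithm.
We get a₀ = 24, b₀ = -16.
Check: 17*24 + 25*-16 = 8 = 8 ✓

Step 3: Write the general solution.
a = 24 + (25/1)t = 24 + 25t
b = -16 - (17/1)t = -16 - 17t
for any integer t.

a = 24 + 25t, b = -16 - 17t for integer t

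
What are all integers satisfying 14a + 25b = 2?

Step 1: Compute gcd(14, 25) = 1.
Since 1 divides 2, solutions exist.

Step 2: Find a particular solution using extended Euclidean algorithm.
We get a₀ = 18, b₀ = -10.
Check: 14*18 + 25*-10 = 2 = 2 ✓

Step 3: Write the general solution.
a = 18 + (25/1)t = 18 + 25t
b = -10 - (14/1)t = -10 - 14t
for any integer t.

a = 18 + 25t, b = -10 - 14t for integer t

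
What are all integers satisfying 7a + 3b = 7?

Step 1: Compute gcd(7, 3) = 1.
Since 1 divides 7, solutions exist.

Step 2: Find a particular solution using extended Euclidean algorithm.
We get a₀ = 7, b₀ = -14.
Check: 7*7 + 3*-14 = 7 = 7 ✓

Step 3: Write the general solution.
a = 7 + (3/1)t = 7 + 3t
b = -14 - (7/1)t = -14 - 7t
for any integer t.

a = 7 + 3t, b = -14 - 7t for integer t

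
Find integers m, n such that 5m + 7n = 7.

Step 1: Check solvability.
gcd(5, 7) = 1
Since 1 divides 7, solutions exist.

Step 2: Apply extended Euclidean algorithm to find gcd.
We find integers such that 5*x0 + 7*y0 = 1

Step 3: Scale the particular solution.
Multiply by 7/1 = 7:
m = 21, n = -14

Step 4: Verify.
5*(21) + 7*(-14) = 7 = 7 ✓

m = 21, n = -14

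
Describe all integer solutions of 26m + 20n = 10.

Step 1: Compute gcd(26, 20) = 2.
Since 2 divides 10, solutions exist.

Step 2: Find a particular solution using extended Euclidean algorithm.
We get m₀ = -15, n₀ = 20.
Check: 26*-15 + 20*20 = 10 = 10 ✓

Step 3: Write the general solution.
m = -15 + (20/2)t = -15 + 10t
n = 20 - (26/2)t = 20 - 13t
for any integer t.

m = -15 + 10t, n = 20 - 13t for integer t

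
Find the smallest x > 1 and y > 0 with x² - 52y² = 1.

We seek the smallest positive integers (x, y) with x² - 52y² = 1, i.e., x² = 52y² + 1.
Try successive y values:
y = 1: x² = 52·1² + 1 = 53, not a perfect square
y = 2: x² = 52·2² + 1 = 209, not a perfect square
y = 3: x² = 52·3² + 1 = 469, not a perfect square
... continuing the search (or via continued fractions) ...
y = 90: x² = 52·90² + 1 = 421201, x = 649 ✓

Verify: 649² - 52·90² = 421201 - 421200 = 1 ✓

x = 649, y = 90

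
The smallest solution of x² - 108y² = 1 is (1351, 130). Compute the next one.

Solutions to x² - Dy² = 1 are generated by powers of (x₀ + y₀√D).
The next solution satisfies x₁ + y₁√108 = (x₀ + y₀√108)², giving:
x₁ = x₀² + 108y₀² = 1351² + 108·130² = 1825201 + 1825200 = 3650401
y₁ = 2x₀y₀ = 2·1351·130 = 351260

Verify: 3650401² - 108·351260² = 13325427460801 - 13325427460800 = 1 ✓

x = 3650401, y = 351260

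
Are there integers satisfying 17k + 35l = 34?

Step 1: Compute gcd(17, 35).
gcd(17, 35) = 1

Step 2: Check divisibility.
Does 1 divide 34? 34 = 1 x 34, so yes.

By the theorem on linear Diophantine equations, 17k + 35l = 34 has integer solutions if and only if gcd(17, 35) divides 34. Since 1 | 34, solutions exist.

Yes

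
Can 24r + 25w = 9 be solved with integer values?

Step 1: Compute gcd(24, 25).
gcd(24, 25) = 1

Step 2: Check divisibility.
Does 1 divide 9? 9 = 1 x 9, so yes.

By the theorem on linear Diophantine equations, 24r + 25w = 9 has integer solutions if and only if gcd(24, 25) divides 9. Since 1 | 9, solutions exist.

Yes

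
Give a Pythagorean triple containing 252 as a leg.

We need the other leg and hypotenuse such that 252² + x² = c².
Take x = 64, c = 260: 252² + 64² = 63504 + 4096 = 67600 = 260² ✓
Triple: (252, 64, 260)

(252, 64, 260)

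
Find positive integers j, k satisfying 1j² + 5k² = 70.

Try small values of j and check whether (70 - 1j²)/5 is a perfect square.
j = 5: 1·5² = 25, so 5k² = 70 - 25 = 45, giving k² = 9, k = 3.
Check: 1·5² + 5·3² = 25 + 45 = 70 ✓

j = 5, k = 3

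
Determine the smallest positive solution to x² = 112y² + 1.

We seek the smallest positive integers (x, y) with x² - 112y² = 1, i.e., x² = 112y² + 1.
Try successive y values:
y = 1: x² = 112·1² + 1 = 113, not a perfect square
y = 2: x² = 112·2² + 1 = 449, not a perfect square
y = 3: x² = 112·3² + 1 = 1009, not a perfect square
... continuing the search (or via continued fractions) ...
y = 12: x² = 112·12² + 1 = 16129, x = 127 ✓

Verify: 127² - 112·12² = 16129 - 16128 = 1 ✓

x = 127, y = 12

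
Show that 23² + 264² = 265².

Compute a² + b² = 23² + 264² = 529 + 69696 = 70225
Compute c² = 265² = 70225
Since 70225 = 70225, confirmed.

Yes, it is a Pythagorean triple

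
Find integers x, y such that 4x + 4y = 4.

Step 1: Check solvability.
gcd(4, 4) = 4
Since 4 divides 4, solutions exist.

Step 2: Apply extended Euclidean algorithm to find gcd.
We find integers such that 4*x0 + 4*y0 = 4

Step 3: Scale the particular solution.
Multiply by 4/4 = 1:
x = 0, y = 1

Step 4: Verify.
4*(0) + 4*(1) = 4 = 4 ✓

x = 0, y = 1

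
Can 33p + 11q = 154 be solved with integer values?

Step 1: Compute gcd(33, 11).
gcd(33, 11) = 11

Step 2: Check divisibility.
Does 11 divide 154? 154 = 11 x 14, so yes.

By the theorem on linear Diophantine equations, 33p + 11q = 154 has integer solutions if and only if gcd(33, 11) divides 154. Since 11 | 154, solutions exist.

Yes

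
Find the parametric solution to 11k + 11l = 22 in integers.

Step 1: Compute gcd(11, 11) = 11.
Since 11 divides 22, solutions exist.

Step 2: Find a particular solution using extended Euclidean algorithm.
We get k₀ = 0, l₀ = 2.
Check: 11*0 + 11*2 = 22 = 22 ✓

Step 3: Write the general solution.
k = 0 + (11/11)t = 0 + 1t
l = 2 - (11/11)t = 2 - 1t
for any integer t.

k = 0 + 1t, l = 2 - 1t for integer t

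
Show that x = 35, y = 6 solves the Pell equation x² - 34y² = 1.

Compute x² = 35² = 1225
Compute 34y² = 34·6² = 34·36 = 1224
x² - 34y² = 1225 - 1224 = 1
Since this equals 1, (35, 6) is a solution.

Yes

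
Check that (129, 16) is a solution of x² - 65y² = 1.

Compute x² = 129² = 16641
Compute 65y² = 65·16² = 65·256 = 16640
x² - 65y² = 16641 - 16640 = 1
Since this equals 1, (129, 16) is a solution.

Yes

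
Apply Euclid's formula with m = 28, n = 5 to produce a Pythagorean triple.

a = m² - n² = 28² - 5² = 784 - 25 = 759
b = 2mn = 2·28·5 = 280
c = m² + n² = 784 + 25 = 809
Verify: 759² + 280² = 576081 + 78400 = 654481 = 809² ✓

(759, 280, 809)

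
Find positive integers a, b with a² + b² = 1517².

We need a² + b² = 1517² = 2301289.
Trying: 165² + 1508² = 27225 + 2274064 = 2301289 ✓

(165, 1508, 1517)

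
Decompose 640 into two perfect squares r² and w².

We need to find integers r, w > 0 such that r² + w² = 640.
Trying r = 8: w² = 640 - 8² = 640 - 64 = 576
w = 24
Check: 8² + 24² = 64 + 576 = 640 ✓

640 = 8² + 24²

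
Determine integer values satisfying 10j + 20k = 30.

Step 1: Check solvability.
gcd(10, 20) = 10
Since 10 divides 30, solutions exist.

Step 2: Apply extended Euclidean algorithm to find gcd.
We find integers such that 10*x0 + 20*y0 = 10

Step 3: Scale the particular solution.
Multiply by 30/10 = 3:
j = 3, k = 0

Step 4: Verify.
10*(3) + 20*(0) = 30 = 30 ✓

j = 3, k = 0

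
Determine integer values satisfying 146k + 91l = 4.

Step 1: Check solvability.
gcd(146, 91) = 1
Since 1 divides 4, solutions exist.

Step 2: Apply extended Euclidean algorithm to find gcd.
We find integers such that 146*x0 + 91*y0 = 1

Step 3: Scale the particular solution.
Multiply by 4/1 = 4:
k = -172, l = 276

Step 4: Verify.
146*(-172) + 91*(276) = 4 = 4 ✓

k = -172, l = 276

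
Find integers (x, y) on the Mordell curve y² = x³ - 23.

Try small integer x values and check whether x³ - 23 is a perfect square.
x = 3: x³ - 23 = 3³ - 23 = 27 - 23 = 4
Is 4 a perfect square? 2² = 4 ✓
So (x, y) = (3, -2) is a solution.

x = 3, y = -2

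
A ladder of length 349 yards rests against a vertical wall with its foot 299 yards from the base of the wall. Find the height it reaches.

The ladder, wall, and ground form a right triangle with hypotenuse 349 and one leg 299.
By the Pythagorean theorem: h² = 349² - 299² = 121801 - 89401 = 32400
h = √32400 = 180 yards

180 yards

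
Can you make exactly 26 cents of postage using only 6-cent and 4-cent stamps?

We need non-negative x, y with 6x + 4y = 26.
gcd(6, 4) = 2 divides 26, so integer solutions exist.
Search for a non-negative one: x = 1 gives 4y = 26 - 6 = 20, so y = 5.
Check: 6·1 + 4·5 = 26 ✓

Yes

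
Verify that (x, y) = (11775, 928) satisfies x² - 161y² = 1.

Compute x² = 11775² = 138650625
Compute 161y² = 161·928² = 161·861184 = 138650624
x² - 161y² = 138650625 - 138650624 = 1
Since this equals 1, (11775, 928) is a solution.

Yes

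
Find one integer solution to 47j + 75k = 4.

Step 1: Check solvability.
gcd(47, 75) = 1
Since 1 divides 4, solutions exist.

Step 2: Apply extended Euclidean algorithm to find gcd.
We find integers such that 47*x0 + 75*y0 = 1

Step 3: Scale the particular solution.
Multiply by 4/1 = 4:
j = 32, k = -20

Step 4: Verify.
47*(32) + 75*(-20) = 4 = 4 ✓

j = 32, k = -20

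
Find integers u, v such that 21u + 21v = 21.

Step 1: Check solvability.
gcd(21, 21) = 21
Since 21 divides 21, solutions exist.

Step 2: Apply extended Euclidean algorithm to find gcd.
We find integers such that 21*x0 + 21*y0 = 21

Step 3: Scale the particular solution.
Multiply by 21/21 = 1:
u = 0, v = 1

Step 4: Verify.
21*(0) + 21*(1) = 21 = 21 ✓

u = 0, v = 1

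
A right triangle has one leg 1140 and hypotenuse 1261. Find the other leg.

a² = c² - b² = 1590121 - 1299600 = 290521
a = 539

539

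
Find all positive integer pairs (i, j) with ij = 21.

The positive divisors of 21 are: 1, 3, 7, 21.
Each divisor d gives the pair (d, 21/d):
(1, 21), (3, 7), (7, 3), (21, 1)

(1, 21), (3, 7), (7, 3), (21, 1)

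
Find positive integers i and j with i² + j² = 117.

We need to find integers i, j > 0 such that i² + j² = 117.
Trying i = 6: j² = 117 - 6² = 117 - 36 = 81
j = 9
Check: 6² + 9² = 36 + 81 = 117 ✓

117 = 6² + 9²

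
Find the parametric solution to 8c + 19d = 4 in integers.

Step 1: Compute gcd(8, 19) = 1.
Since 1 divides 4, solutions exist.

Step 2: Find a particular solution using extended Euclidean algorithm.
We get c₀ = -28, d₀ = 12.
Check: 8*-28 + 19*12 = 4 = 4 ✓

Step 3: Write the general solution.
c = -28 + (19/1)t = -28 + 19t
d = 12 - (8/1)t = 12 - 8t
for any integer t.

c = -28 + 19t, d = 12 - 8t for integer t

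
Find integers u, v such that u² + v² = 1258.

We need to find integers u, v > 0 such that u² + v² = 1258.
Trying u = 13: v² = 1258 - 13² = 1258 - 169 = 1089
v = 33
Check: 13² + 33² = 169 + 1089 = 1258 ✓

1258 = 13² + 33²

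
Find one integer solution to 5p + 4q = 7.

Step 1: Check solvability.
gcd(5, 4) = 1
Since 1 divides 7, solutions exist.

Step 2: Apply extended Euclidean algorithm to find gcd.
We find integers such that 5*x0 + 4*y0 = 1

Step 3: Scale the particular solution.
Multiply by 7/1 = 7:
p = 7, q = -7

Step 4: Verify.
5*(7) + 4*(-7) = 7 = 7 ✓

p = 7, q = -7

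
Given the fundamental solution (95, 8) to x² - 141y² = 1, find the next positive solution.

Solutions to x² - Dy² = 1 are generated by powers of (x₀ + y₀√D).
The next solution satisfies x₁ + y₁√141 = (x₀ + y₀√141)², giving:
x₁ = x₀² + 141y₀² = 95² + 141·8² = 9025 + 9024 = 18049
y₁ = 2x₀y₀ = 2·95·8 = 1520

Verify: 18049² - 141·1520² = 325766401 - 325766400 = 1 ✓

x = 18049, y = 1520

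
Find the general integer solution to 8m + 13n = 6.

Step 1: Compute gcd(8, 13) = 1.
Since 1 divides 6, solutions exist.

Step 2: Find a particular solution using extended Euclidean algorithm.
We get m₀ = 30, n₀ = -18.
Check: 8*30 + 13*-18 = 6 = 6 ✓

Step 3: Write the general solution.
m = 30 + (13/1)t = 30 + 13t
n = -18 - (8/1)t = -18 - 8t
for any integer t.

m = 30 + 13t, n = -18 - 8t for integer t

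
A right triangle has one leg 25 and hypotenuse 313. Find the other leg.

b² = c² - a² = 97969 - 625 = 97344
b = 312

312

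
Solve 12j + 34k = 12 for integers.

Step 1: Check solvability.
gcd(12, 34) = 2
Since 2 divides 12, solutions exist.

Step 2: Apply extended Euclidean algorithm to find gcd.
We find integers such that 12*x0 + 34*y0 = 2

Step 3: Scale the particular solution.
Multiply by 12/2 = 6:
j = 18, k = -6

Step 4: Verify.
12*(18) + 34*(-6) = 12 = 12 ✓

j = 18, k = -6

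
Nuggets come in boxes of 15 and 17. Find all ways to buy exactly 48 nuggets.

We need non-negative integers (x, y) with 15x + 17y = 48.
For each x in 0..3, check if 48 - 15x is a non-negative multiple of 17.
No x yields an integer y ≥ 0.

No solution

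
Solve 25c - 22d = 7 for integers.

Step 1: Check solvability.
gcd(25, 22) = 1
Since 1 divides 7, solutions exist.

Step 2: Apply extended Euclidean algorithm to find gcd.
We find integers such that 25*x0 + 22*y0 = 1

Step 3: Scale the particular solution.
Multiply by 7/1 = 7:
c = -49, d = -56

Step 4: Verify.
25*(-49) - 22*(-56) = 7 = 7 ✓

c = -49, d = -56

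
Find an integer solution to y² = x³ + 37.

Try small integer x values and check whether x³ + 37 is a perfect square.
x = 3: x³ + 37 = 3³ + 37 = 27 + 37 = 64
Is 64 a perfect square? 8² = 64 ✓
So (x, y) = (3, -8) is a solution.

x = 3, y = -8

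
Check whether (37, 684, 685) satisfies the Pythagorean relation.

Compute a² + b²:
37² + 684² = 1369 + 467856 = 469225
Compute c²:
685² = 469225
Since 469225 = 469225, it is a Pythagorean triple.

Yes, it is a Pythagorean triple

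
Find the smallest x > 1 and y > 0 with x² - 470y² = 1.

We seek the smallest positive integers (x, y) with x² - 470y² = 1, i.e., x² = 470y² + 1.
Try successive y values:
y = 1: x² = 470·1² + 1 = 471, not a perfect square
y = 2: x² = 470·2² + 1 = 1881, not a perfect square
y = 3: x² = 470·3² + 1 = 4231, not a perfect square
... continuing the search (or via continued fractions) ...
y = 78: x² = 470·78² + 1 = 2859481, x = 1691 ✓

Verify: 1691² - 470·78² = 2859481 - 2859480 = 1 ✓

x = 1691, y = 78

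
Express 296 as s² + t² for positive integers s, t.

We need to find integers s, t > 0 such that s² + t² = 296.
Trying s = 10: t² = 296 - 10² = 296 - 100 = 196
t = 14
Check: 10² + 14² = 100 + 196 = 296 ✓

296 = 10² + 14²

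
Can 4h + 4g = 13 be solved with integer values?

Step 1: Compute gcd(4, 4).
gcd(4, 4) = 4

Step 2: Check divisibility.
Does 4 divide 13? 13 = 4 x 3 + 1, so no.

By the theorem on linear Diophantine equations, 4h + 4g = 13 has integer solutions if and only if gcd(4, 4) divides 13. Since 4 does not divide 13, no solutions exist.

No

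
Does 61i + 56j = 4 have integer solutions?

Step 1: Compute gcd(61, 56).
gcd(61, 56) = 1

Step 2: Check divisibility.
Does 1 divide 4? 4 = 1 x 4, so yes.

By the theorem on linear Diophantine equations, 61i + 56j = 4 has integer solutions if and only if gcd(61, 56) divides 4. Since 1 | 4, solutions exist.

Yes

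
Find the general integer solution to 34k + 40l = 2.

Step 1: Compute gcd(34, 40) = 2.
Since 2 divides 2, solutions exist.

Step 2: Find a particular solution using extended Euclidean algorithm.
We get k₀ = -7, l₀ = 6.
Check: 34*-7 + 40*6 = 2 = 2 ✓

Step 3: Write the general solution.
k = -7 + (40/2)t = -7 + 20t
l = 6 - (34/2)t = 6 - 17t
for any integer t.

k = -7 + 20t, l = 6 - 17t for integer t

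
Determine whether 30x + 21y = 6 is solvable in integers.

Step 1: Compute gcd(30, 21).
gcd(30, 21) = 3

Step 2: Check divisibility.
Does 3 divide 6? 6 = 3 x 2, so yes.

By the theorem on linear Diophantine equations, 30x + 21y = 6 has integer solutions if and only if gcd(30, 21) divides 6. Since 3 | 6, solutions exist.

Yes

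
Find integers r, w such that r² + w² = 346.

We need to find integers r, w > 0 such that r² + w² = 346.
Trying r = 11: w² = 346 - 11² = 346 - 121 = 225
w = 15
Check: 11² + 15² = 121 + 225 = 346 ✓

346 = 11² + 15²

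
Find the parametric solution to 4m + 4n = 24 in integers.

Step 1: Compute gcd(4, 4) = 4.
Since 4 divides 24, solutions exist.

Step 2: Find a particular solution using extended Euclidean algorithm.
We get m₀ = 0, n₀ = 6.
Check: 4*0 + 4*6 = 24 = 24 ✓

Step 3: Write the general solution.
m = 0 + (4/4)t = 0 + 1t
n = 6 - (4/4)t = 6 - 1t
for any integer t.

m = 0 + 1t, n = 6 - 1t for integer t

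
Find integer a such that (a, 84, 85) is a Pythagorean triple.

a² = c² - b² = 85² - 84² = 7225 - 7056 = 169
a = sqrt(169) = 13

13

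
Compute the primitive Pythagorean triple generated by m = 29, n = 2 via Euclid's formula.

a = m² - n² = 841 - 4 = 837
b = 2mn = 2·29·2 = 116
c = m² + n² = 841 + 4 = 845
Verify: 837² + 116² = 700569 + 13456 = 714025 = 845² ✓

(837, 116, 845)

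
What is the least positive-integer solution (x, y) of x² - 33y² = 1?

We seek the smallest positive integers (x, y) with x² - 33y² = 1, i.e., x² = 33y² + 1.
Try successive y values:
y = 1: x² = 33·1² + 1 = 34, not a perfect square
y = 2: x² = 33·2² + 1 = 133, not a perfect square
y = 3: x² = 33·3² + 1 = 298, not a perfect square
... continuing the search (or via continued fractions) ...
y = 4: x² = 33·4² + 1 = 529, x = 23 ✓

Verify: 23² - 33·4² = 529 - 528 = 1 ✓

x = 23, y = 4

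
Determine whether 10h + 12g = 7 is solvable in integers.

Step 1: Compute gcd(10, 12).
gcd(10, 12) = 2

Step 2: Check divisibility.
Does 2 divide 7? 7 = 2 x 3 + 1, so no.

By the theorem on linear Diophantine equations, 10h + 12g = 7 has integer solutions if and only if gcd(10, 12) divides 7. Since 2 does not divide 7, no solutions exist.

No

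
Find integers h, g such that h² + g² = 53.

We need to find integers h, g > 0 such that h² + g² = 53.
Trying h = 2: g² = 53 - 2² = 53 - 4 = 49
g = 7
Check: 2² + 7² = 4 + 49 = 53 ✓

53 = 2² + 7²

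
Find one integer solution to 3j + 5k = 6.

Step 1: Check solvability.
gcd(3, 5) = 1
Since 1 divides 6, solutions exist.

Step 2: Apply extended Euclidean algorithm to find gcd.
We find integers such that 3*x0 + 5*y0 = 1

Step 3: Scale the particular solution.
Multiply by 6/1 = 6:
j = 12, k = -6

Step 4: Verify.
3*(12) + 5*(-6) = 6 = 6 ✓

j = 12, k = -6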